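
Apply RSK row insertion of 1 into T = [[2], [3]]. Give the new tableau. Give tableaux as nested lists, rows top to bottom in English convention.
In row 1, 1 replaces 2 (the leftmost entry greater than 1); 2 is bumped to row 2. In row 2, 2 replaces 3 (the leftmost entry greater than 2); 3 is bumped to row 3. 3 starts a new row 3. The new tableau is [[1], [2], [3]].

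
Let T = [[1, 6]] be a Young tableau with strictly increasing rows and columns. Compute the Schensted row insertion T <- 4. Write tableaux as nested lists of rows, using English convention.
In row 1, 4 replaces 6 (the leftmost entry greater than 4); 6 is bumped to row 2. 6 starts a new row 2. The new tableau is [[1, 4], [6]].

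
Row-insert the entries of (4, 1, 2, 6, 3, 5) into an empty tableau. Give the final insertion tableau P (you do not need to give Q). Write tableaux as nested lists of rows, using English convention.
Insert 4: appended to row 1. P = [[4]].
Insert 1: 1 bumps 4 from row 1; 4 starts row 2. P = [[1], [4]].
Insert 2: appended to row 1. P = [[1, 2], [4]].
Insert 6: appended to row 1. P = [[1, 2, 6], [4]].
Insert 3: 3 bumps 6 from row 1; 6 appends to row 2. P = [[1, 2, 3], [4, 6]].
Insert 5: appended to row 1. P = [[1, 2, 3, 5], [4, 6]].

So P = [[1, 2, 3, 5], [4, 6]].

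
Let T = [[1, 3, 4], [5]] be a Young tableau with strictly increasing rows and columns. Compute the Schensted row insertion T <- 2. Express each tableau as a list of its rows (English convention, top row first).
[[1, 2, 4], [3], [5]]

In row 1, 2 replaces 3 (the leftmost entry greater than 2); 3 is bumped to row 2. In row 2, 3 replaces 5 (the leftmost entry greater than 3); 5 is bumped to row 3. 5 starts a new row 3. The new tableau is [[1, 2, 4], [3], [5]].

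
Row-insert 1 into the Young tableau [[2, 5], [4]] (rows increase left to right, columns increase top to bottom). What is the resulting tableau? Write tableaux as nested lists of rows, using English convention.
[[1, 5], [2], [4]]

In row 1, 1 replaces 2 (the leftmost entry greater than 1); 2 is bumped to row 2. In row 2, 2 replaces 4 (the leftmost entry greater than 2); 4 is bumped to row 3. 4 starts a new row 3. The new tableau is [[1, 5], [2], [4]].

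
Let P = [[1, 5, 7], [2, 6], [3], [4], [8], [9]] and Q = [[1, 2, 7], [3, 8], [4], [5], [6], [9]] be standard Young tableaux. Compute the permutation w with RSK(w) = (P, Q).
Reverse the RSK construction: for i from n down to 1, find the cell of Q containing i, remove the entry at that cell from P, and reverse-bump it up through P; the value ejected from row 1 is w(i).

Step i=9: Q has 9 at row 6, column 1; remove 9 from row 6 of P and reverse-bump: 9 enters row 5 and ejects 8; 8 enters row 4 and ejects 4; 4 enters row 3 and ejects 3; 3 enters row 2 and ejects 2; 2 enters row 1 and ejects 1. So w(9) = 1. P is now [[2, 5, 7], [3, 6], [4], [8], [9]].
Step i=8: Q has 8 at row 2, column 2; remove 6 from row 2 of P and reverse-bump: 6 enters row 1 and ejects 5. So w(8) = 5. P is now [[2, 6, 7], [3], [4], [8], [9]].
Step i=7: Q has 7 at row 1, column 3; remove that cell from P, ejecting 7. So w(7) = 7. P is now [[2, 6], [3], [4], [8], [9]].
Step i=6: Q has 6 at row 5, column 1; remove 9 from row 5 of P and reverse-bump: 9 enters row 4 and ejects 8; 8 enters row 3 and ejects 4; 4 enters row 2 and ejects 3; 3 enters row 1 and ejects 2. So w(6) = 2. P is now [[3, 6], [4], [8], [9]].
Step i=5: Q has 5 at row 4, column 1; remove 9 from row 4 of P and reverse-bump: 9 enters row 3 and ejects 8; 8 enters row 2 and ejects 4; 4 enters row 1 and ejects 3. So w(5) = 3. P is now [[4, 6], [8], [9]].
Step i=4: Q has 4 at row 3, column 1; remove 9 from row 3 of P and reverse-bump: 9 enters row 2 and ejects 8; 8 enters row 1 and ejects 6. So w(4) = 6. P is now [[4, 8], [9]].
Step i=3: Q has 3 at row 2, column 1; remove 9 from row 2 of P and reverse-bump: 9 enters row 1 and ejects 8. So w(3) = 8. P is now [[4, 9]].
Step i=2: Q has 2 at row 1, column 2; remove that cell from P, ejecting 9. So w(2) = 9. P is now [[4]].
Step i=1: Q has 1 at row 1, column 1; remove that cell from P, ejecting 4. So w(1) = 4. P is now [].

So w = 4 9 8 6 3 2 7 5 1.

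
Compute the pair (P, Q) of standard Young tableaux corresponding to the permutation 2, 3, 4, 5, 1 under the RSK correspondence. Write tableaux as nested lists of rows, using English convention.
P = [[1, 3, 4, 5], [2]], Q = [[1, 2, 3, 4], [5]]

Insert each entry of the permutation into P by Schensted row insertion, recording in Q the position of each new cell.

Insert 2: appended to row 1. P = [[2]], Q = [[1]].
Insert 3: appended to row 1. P = [[2, 3]], Q = [[1, 2]].
Insert 4: appended to row 1. P = [[2, 3, 4]], Q = [[1, 2, 3]].
Insert 5: appended to row 1. P = [[2, 3, 4, 5]], Q = [[1, 2, 3, 4]].
Insert 1: 1 bumps 2 from row 1; 2 starts row 2. P = [[1, 3, 4, 5], [2]], Q = [[1, 2, 3, 4], [5]].

So P = [[1, 3, 4, 5], [2]], Q = [[1, 2, 3, 4], [5]].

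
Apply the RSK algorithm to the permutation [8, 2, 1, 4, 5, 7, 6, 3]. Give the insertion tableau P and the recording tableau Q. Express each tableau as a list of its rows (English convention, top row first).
P = [[1, 3, 5, 6], [2, 4], [7], [8]], Q = [[1, 4, 5, 6], [2, 7], [3], [8]]

Insert each entry of the permutation into P by Schensted row insertion, recording in Q the position of each new cell.

Insert 8: appended to row 1. P = [[8]], Q = [[1]].
Insert 2: 2 bumps 8 from row 1; 8 starts row 2. P = [[2], [8]], Q = [[1], [2]].
Insert 1: 1 bumps 2 from row 1; 2 bumps 8 from row 2; 8 starts row 3. P = [[1], [2], [8]], Q = [[1], [2], [3]].
Insert 4: appended to row 1. P = [[1, 4], [2], [8]], Q = [[1, 4], [2], [3]].
Insert 5: appended to row 1. P = [[1, 4, 5], [2], [8]], Q = [[1, 4, 5], [2], [3]].
Insert 7: appended to row 1. P = [[1, 4, 5, 7], [2], [8]], Q = [[1, 4, 5, 6], [2], [3]].
Insert 6: 6 bumps 7 from row 1; 7 appends to row 2. P = [[1, 4, 5, 6], [2, 7], [8]], Q = [[1, 4, 5, 6], [2, 7], [3]].
Insert 3: 3 bumps 4 from row 1; 4 bumps 7 from row 2; 7 bumps 8 from row 3; 8 starts row 4. P = [[1, 3, 5, 6], [2, 4], [7], [8]], Q = [[1, 4, 5, 6], [2, 7], [3], [8]].

So P = [[1, 3, 5, 6], [2, 4], [7], [8]], Q = [[1, 4, 5, 6], [2, 7], [3], [8]].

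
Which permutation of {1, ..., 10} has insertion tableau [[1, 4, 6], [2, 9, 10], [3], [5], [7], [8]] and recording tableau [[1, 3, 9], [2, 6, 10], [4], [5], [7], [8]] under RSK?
8 7 9 5 3 4 2 1 10 6

Reverse the RSK construction: for i from n down to 1, find the cell of Q containing i, remove the entry at that cell from P, and reverse-bump it up through P; the value ejected from row 1 is w(i).

Step i=10: Q has 10 at row 2, column 3; remove 10 from row 2 of P and reverse-bump: 10 enters row 1 and ejects 6. So w(10) = 6. P is now [[1, 4, 10], [2, 9], [3], [5], [7], [8]].
Step i=9: Q has 9 at row 1, column 3; remove that cell from P, ejecting 10. So w(9) = 10. P is now [[1, 4], [2, 9], [3], [5], [7], [8]].
Step i=8: Q has 8 at row 6, column 1; remove 8 from row 6 of P and reverse-bump: 8 enters row 5 and ejects 7; 7 enters row 4 and ejects 5; 5 enters row 3 and ejects 3; 3 enters row 2 and ejects 2; 2 enters row 1 and ejects 1. So w(8) = 1. P is now [[2, 4], [3, 9], [5], [7], [8]].
Step i=7: Q has 7 at row 5, column 1; remove 8 from row 5 of P and reverse-bump: 8 enters row 4 and ejects 7; 7 enters row 3 and ejects 5; 5 enters row 2 and ejects 3; 3 enters row 1 and ejects 2. So w(7) = 2. P is now [[3, 4], [5, 9], [7], [8]].
Step i=6: Q has 6 at row 2, column 2; remove 9 from row 2 of P and reverse-bump: 9 enters row 1 and ejects 4. So w(6) = 4. P is now [[3, 9], [5], [7], [8]].
Step i=5: Q has 5 at row 4, column 1; remove 8 from row 4 of P and reverse-bump: 8 enters row 3 and ejects 7; 7 enters row 2 and ejects 5; 5 enters row 1 and ejects 3. So w(5) = 3. P is now [[5, 9], [7], [8]].
Step i=4: Q has 4 at row 3, column 1; remove 8 from row 3 of P and reverse-bump: 8 enters row 2 and ejects 7; 7 enters row 1 and ejects 5. So w(4) = 5. P is now [[7, 9], [8]].
Step i=3: Q has 3 at row 1, column 2; remove that cell from P, ejecting 9. So w(3) = 9. P is now [[7], [8]].
Step i=2: Q has 2 at row 2, column 1; remove 8 from row 2 of P and reverse-bump: 8 enters row 1 and ejects 7. So w(2) = 7. P is now [[8]].
Step i=1: Q has 1 at row 1, column 1; remove that cell from P, ejecting 8. So w(1) = 8. P is now [].

So w = 8 7 9 5 3 4 2 1 10 6.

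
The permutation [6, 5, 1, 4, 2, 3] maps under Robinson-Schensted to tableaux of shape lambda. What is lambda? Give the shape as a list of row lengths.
Row-insert each entry into an empty tableau.

After inserting 6: P = [[6]].
After inserting 5: P = [[5], [6]].
After inserting 1: P = [[1], [5], [6]].
After inserting 4: P = [[1, 4], [5], [6]].
After inserting 2: P = [[1, 2], [4], [5], [6]].
After inserting 3: P = [[1, 2, 3], [4], [5], [6]].

The final insertion tableau P = [[1, 2, 3], [4], [5], [6]] has shape [3, 1, 1, 1].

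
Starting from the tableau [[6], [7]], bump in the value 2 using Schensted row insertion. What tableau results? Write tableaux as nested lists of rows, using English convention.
[[2], [6], [7]]

In row 1, 2 replaces 6 (the leftmost entry greater than 2); 6 is bumped to row 2. In row 2, 6 replaces 7 (the leftmost entry greater than 6); 7 is bumped to row 3. 7 starts a new row 3. The new tableau is [[2], [6], [7]].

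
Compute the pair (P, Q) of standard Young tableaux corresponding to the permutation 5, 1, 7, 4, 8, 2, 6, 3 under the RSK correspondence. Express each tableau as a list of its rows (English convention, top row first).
Insert each entry of the permutation into P by Schensted row insertion, recording in Q the position of each new cell.

Insert 5: appended to row 1. P = [[5]].
Insert 1: 1 bumps 5 from row 1; 5 starts row 2. P = [[1], [5]].
Insert 7: appended to row 1. P = [[1, 7], [5]].
Insert 4: 4 bumps 7 from row 1; 7 appends to row 2. P = [[1, 4], [5, 7]].
Insert 8: appended to row 1. P = [[1, 4, 8], [5, 7]].
Insert 2: 2 bumps 4 from row 1; 4 bumps 5 from row 2; 5 starts row 3. P = [[1, 2, 8], [4, 7], [5]].
Insert 6: 6 bumps 8 from row 1; 8 appends to row 2. P = [[1, 2, 6], [4, 7, 8], [5]].
Insert 3: 3 bumps 6 from row 1; 6 bumps 7 from row 2; 7 appends to row 3. P = [[1, 2, 3], [4, 6, 8], [5, 7]].

So P = [[1, 2, 3], [4, 6, 8], [5, 7]], Q = [[1, 3, 5], [2, 4, 7], [6, 8]].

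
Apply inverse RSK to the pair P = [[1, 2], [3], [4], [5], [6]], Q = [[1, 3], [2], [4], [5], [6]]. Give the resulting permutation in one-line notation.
6 1 5 4 3 2

Reverse RSK: for i = n, n-1, ..., 1, locate i in Q, remove the corresponding corner cell from P, and reverse-bump its entry up through P; the value ejected from row 1 is w(i).

So w = 6 1 5 4 3 2.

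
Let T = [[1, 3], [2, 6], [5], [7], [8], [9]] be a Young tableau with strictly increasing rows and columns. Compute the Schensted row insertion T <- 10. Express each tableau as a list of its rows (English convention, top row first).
10 is larger than every entry of row 1, so it is appended to row 1. The new tableau is [[1, 3, 10], [2, 6], [5], [7], [8], [9]].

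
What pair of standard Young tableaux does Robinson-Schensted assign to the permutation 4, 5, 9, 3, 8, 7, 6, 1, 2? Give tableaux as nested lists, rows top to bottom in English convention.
Insert each entry of the permutation into P by Schensted row insertion, recording in Q the position of each new cell.

Insert 4: appended to row 1. P = [[4]].
Insert 5: appended to row 1. P = [[4, 5]].
Insert 9: appended to row 1. P = [[4, 5, 9]].
Insert 3: 3 bumps 4 from row 1; 4 starts row 2. P = [[3, 5, 9], [4]].
Insert 8: 8 bumps 9 from row 1; 9 appends to row 2. P = [[3, 5, 8], [4, 9]].
Insert 7: 7 bumps 8 from row 1; 8 bumps 9 from row 2; 9 starts row 3. P = [[3, 5, 7], [4, 8], [9]].
Insert 6: 6 bumps 7 from row 1; 7 bumps 8 from row 2; 8 bumps 9 from row 3; 9 starts row 4. P = [[3, 5, 6], [4, 7], [8], [9]].
Insert 1: 1 bumps 3 from row 1; 3 bumps 4 from row 2; 4 bumps 8 from row 3; 8 bumps 9 from row 4; 9 starts row 5. P = [[1, 5, 6], [3, 7], [4], [8], [9]].
Insert 2: 2 bumps 5 from row 1; 5 bumps 7 from row 2; 7 appends to row 3. P = [[1, 2, 6], [3, 5], [4, 7], [8], [9]].

So P = [[1, 2, 6], [3, 5], [4, 7], [8], [9]], Q = [[1, 2, 3], [4, 5], [6, 9], [7], [8]].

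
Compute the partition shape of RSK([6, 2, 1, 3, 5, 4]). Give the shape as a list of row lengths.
[3, 2, 1]

RSK row insertion gives P = [[1, 3, 4], [2, 5], [6]], which has shape [3, 2, 1].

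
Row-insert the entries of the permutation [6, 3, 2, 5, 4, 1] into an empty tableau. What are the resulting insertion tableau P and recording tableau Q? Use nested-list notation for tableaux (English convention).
P = [[1, 4], [2, 5], [3], [6]], Q = [[1, 4], [2, 5], [3], [6]]

Insert each entry of the permutation into P by Schensted row insertion, recording in Q the position of each new cell.

Insert 6: appended to row 1. P = [[6]].
Insert 3: 3 bumps 6 from row 1; 6 starts row 2. P = [[3], [6]].
Insert 2: 2 bumps 3 from row 1; 3 bumps 6 from row 2; 6 starts row 3. P = [[2], [3], [6]].
Insert 5: appended to row 1. P = [[2, 5], [3], [6]].
Insert 4: 4 bumps 5 from row 1; 5 appends to row 2. P = [[2, 4], [3, 5], [6]].
Insert 1: 1 bumps 2 from row 1; 2 bumps 3 from row 2; 3 bumps 6 from row 3; 6 starts row 4. P = [[1, 4], [2, 5], [3], [6]].

So P = [[1, 4], [2, 5], [3], [6]], Q = [[1, 4], [2, 5], [3], [6]].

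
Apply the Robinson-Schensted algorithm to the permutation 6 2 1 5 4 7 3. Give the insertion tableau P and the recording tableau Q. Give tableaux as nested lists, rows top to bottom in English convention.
P = [[1, 3, 7], [2, 4], [5], [6]], Q = [[1, 4, 6], [2, 5], [3], [7]]

Insert each entry of the permutation into P by Schensted row insertion, recording in Q the position of each new cell.

After inserting 6: P = [[6]].
After inserting 2: P = [[2], [6]].
After inserting 1: P = [[1], [2], [6]].
After inserting 5: P = [[1, 5], [2], [6]].
After inserting 4: P = [[1, 4], [2, 5], [6]].
After inserting 7: P = [[1, 4, 7], [2, 5], [6]].
After inserting 3: P = [[1, 3, 7], [2, 4], [5], [6]].

So P = [[1, 3, 7], [2, 4], [5], [6]], Q = [[1, 4, 6], [2, 5], [3], [7]].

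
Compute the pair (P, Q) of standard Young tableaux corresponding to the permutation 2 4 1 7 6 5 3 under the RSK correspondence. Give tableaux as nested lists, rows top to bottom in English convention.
P = [[1, 3, 5], [2, 4], [6], [7]], Q = [[1, 2, 4], [3, 5], [6], [7]]

Insert each entry of the permutation into P by Schensted row insertion, recording in Q the position of each new cell.

Insert 2: appended to row 1. P = [[2]].
Insert 4: appended to row 1. P = [[2, 4]].
Insert 1: 1 bumps 2 from row 1; 2 starts row 2. P = [[1, 4], [2]].
Insert 7: appended to row 1. P = [[1, 4, 7], [2]].
Insert 6: 6 bumps 7 from row 1; 7 appends to row 2. P = [[1, 4, 6], [2, 7]].
Insert 5: 5 bumps 6 from row 1; 6 bumps 7 from row 2; 7 starts row 3. P = [[1, 4, 5], [2, 6], [7]].
Insert 3: 3 bumps 4 from row 1; 4 bumps 6 from row 2; 6 bumps 7 from row 3; 7 starts row 4. P = [[1, 3, 5], [2, 4], [6], [7]].

So P = [[1, 3, 5], [2, 4], [6], [7]], Q = [[1, 2, 4], [3, 5], [6], [7]].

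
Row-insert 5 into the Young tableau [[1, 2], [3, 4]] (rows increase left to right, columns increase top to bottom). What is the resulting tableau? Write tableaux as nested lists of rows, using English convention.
5 is larger than every entry of row 1, so it is appended to row 1. The new tableau is [[1, 2, 5], [3, 4]].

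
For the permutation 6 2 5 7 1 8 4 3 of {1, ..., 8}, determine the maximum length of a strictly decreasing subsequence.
4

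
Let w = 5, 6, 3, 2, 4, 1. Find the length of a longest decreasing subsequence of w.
4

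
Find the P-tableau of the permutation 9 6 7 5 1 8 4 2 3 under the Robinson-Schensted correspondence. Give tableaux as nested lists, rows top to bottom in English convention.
P = [[1, 2, 3], [4, 7, 8], [5], [6], [9]]

Insert 9: appended to row 1. P = [[9]].
Insert 6: 6 bumps 9 from row 1; 9 starts row 2. P = [[6], [9]].
Insert 7: appended to row 1. P = [[6, 7], [9]].
Insert 5: 5 bumps 6 from row 1; 6 bumps 9 from row 2; 9 starts row 3. P = [[5, 7], [6], [9]].
Insert 1: 1 bumps 5 from row 1; 5 bumps 6 from row 2; 6 bumps 9 from row 3; 9 starts row 4. P = [[1, 7], [5], [6], [9]].
Insert 8: appended to row 1. P = [[1, 7, 8], [5], [6], [9]].
Insert 4: 4 bumps 7 from row 1; 7 appends to row 2. P = [[1, 4, 8], [5, 7], [6], [9]].
Insert 2: 2 bumps 4 from row 1; 4 bumps 5 from row 2; 5 bumps 6 from row 3; 6 bumps 9 from row 4; 9 starts row 5. P = [[1, 2, 8], [4, 7], [5], [6], [9]].
Insert 3: 3 bumps 8 from row 1; 8 appends to row 2. P = [[1, 2, 3], [4, 7, 8], [5], [6], [9]].

So P = [[1, 2, 3], [4, 7, 8], [5], [6], [9]].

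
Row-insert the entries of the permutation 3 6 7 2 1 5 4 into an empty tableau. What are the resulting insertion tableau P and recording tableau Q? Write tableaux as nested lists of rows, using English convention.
P = [[1, 4, 7], [2, 5], [3, 6]], Q = [[1, 2, 3], [4, 6], [5, 7]]

Insert each entry of the permutation into P by Schensted row insertion, recording in Q the position of each new cell.

Insert 3: appended to row 1. P = [[3]].
Insert 6: appended to row 1. P = [[3, 6]].
Insert 7: appended to row 1. P = [[3, 6, 7]].
Insert 2: 2 bumps 3 from row 1; 3 starts row 2. P = [[2, 6, 7], [3]].
Insert 1: 1 bumps 2 from row 1; 2 bumps 3 from row 2; 3 starts row 3. P = [[1, 6, 7], [2], [3]].
Insert 5: 5 bumps 6 from row 1; 6 appends to row 2. P = [[1, 5, 7], [2, 6], [3]].
Insert 4: 4 bumps 5 from row 1; 5 bumps 6 from row 2; 6 appends to row 3. P = [[1, 4, 7], [2, 5], [3, 6]].

So P = [[1, 4, 7], [2, 5], [3, 6]], Q = [[1, 2, 3], [4, 6], [5, 7]].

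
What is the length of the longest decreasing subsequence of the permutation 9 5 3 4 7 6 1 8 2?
4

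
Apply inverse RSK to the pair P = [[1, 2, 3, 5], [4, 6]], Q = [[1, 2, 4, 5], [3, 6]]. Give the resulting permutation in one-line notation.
Reverse RSK: for i = n, n-1, ..., 1, locate i in Q, remove the corresponding corner cell from P, and reverse-bump its entry up through P; the value ejected from row 1 is w(i).

So w = 1 4 2 3 6 5.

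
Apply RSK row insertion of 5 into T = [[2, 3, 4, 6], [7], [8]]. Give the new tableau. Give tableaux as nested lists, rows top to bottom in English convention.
In row 1, 5 replaces 6 (the leftmost entry greater than 5); 6 is bumped to row 2. In row 2, 6 replaces 7 (the leftmost entry greater than 6); 7 is bumped to row 3. In row 3, 7 replaces 8 (the leftmost entry greater than 7); 8 is bumped to row 4. 8 starts a new row 4. The new tableau is [[2, 3, 4, 5], [6], [7], [8]].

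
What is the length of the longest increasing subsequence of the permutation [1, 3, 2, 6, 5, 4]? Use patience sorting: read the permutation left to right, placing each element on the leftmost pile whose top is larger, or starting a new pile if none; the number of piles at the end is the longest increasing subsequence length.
3

1: new pile. tops = [1]
3: new pile. tops = [1, 3]
2: onto pile 2 (replacing 3). tops = [1, 2]
6: new pile. tops = [1, 2, 6]
5: onto pile 3 (replacing 6). tops = [1, 2, 5]
4: onto pile 3 (replacing 5). tops = [1, 2, 4]

3 piles, so the longest increasing subsequence has length 3.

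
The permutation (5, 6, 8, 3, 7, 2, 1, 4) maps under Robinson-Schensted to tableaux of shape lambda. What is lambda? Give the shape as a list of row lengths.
Row-insert each entry into an empty tableau.

After inserting 5: P = [[5]].
After inserting 6: P = [[5, 6]].
After inserting 8: P = [[5, 6, 8]].
After inserting 3: P = [[3, 6, 8], [5]].
After inserting 7: P = [[3, 6, 7], [5, 8]].
After inserting 2: P = [[2, 6, 7], [3, 8], [5]].
After inserting 1: P = [[1, 6, 7], [2, 8], [3], [5]].
After inserting 4: P = [[1, 4, 7], [2, 6], [3, 8], [5]].

The final insertion tableau P = [[1, 4, 7], [2, 6], [3, 8], [5]] has shape [3, 2, 2, 1].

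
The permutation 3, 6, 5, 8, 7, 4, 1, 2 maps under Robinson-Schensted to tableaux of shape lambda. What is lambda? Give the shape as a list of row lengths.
[3, 2, 2, 1]

RSK row insertion gives P = [[1, 2, 7], [3, 4], [5, 8], [6]], which has shape [3, 2, 2, 1].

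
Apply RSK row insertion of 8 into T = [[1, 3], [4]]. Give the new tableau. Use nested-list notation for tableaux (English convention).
[[1, 3, 8], [4]]

8 is larger than every entry of row 1, so it is appended to row 1. The new tableau is [[1, 3, 8], [4]].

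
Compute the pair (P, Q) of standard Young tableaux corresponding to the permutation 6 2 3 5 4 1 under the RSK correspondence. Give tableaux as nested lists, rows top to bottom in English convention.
Insert each entry of the permutation into P by Schensted row insertion, recording in Q the position of each new cell.

Insert 6: appended to row 1. P = [[6]].
Insert 2: 2 bumps 6 from row 1; 6 starts row 2. P = [[2], [6]].
Insert 3: appended to row 1. P = [[2, 3], [6]].
Insert 5: appended to row 1. P = [[2, 3, 5], [6]].
Insert 4: 4 bumps 5 from row 1; 5 bumps 6 from row 2; 6 starts row 3. P = [[2, 3, 4], [5], [6]].
Insert 1: 1 bumps 2 from row 1; 2 bumps 5 from row 2; 5 bumps 6 from row 3; 6 starts row 4. P = [[1, 3, 4], [2], [5], [6]].

So P = [[1, 3, 4], [2], [5], [6]], Q = [[1, 3, 4], [2], [5], [6]].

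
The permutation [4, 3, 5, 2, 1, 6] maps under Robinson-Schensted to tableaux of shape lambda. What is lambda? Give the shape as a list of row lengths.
Row-insert each entry into an empty tableau.

After inserting 4: P = [[4]].
After inserting 3: P = [[3], [4]].
After inserting 5: P = [[3, 5], [4]].
After inserting 2: P = [[2, 5], [3], [4]].
After inserting 1: P = [[1, 5], [2], [3], [4]].
After inserting 6: P = [[1, 5, 6], [2], [3], [4]].

The final insertion tableau P = [[1, 5, 6], [2], [3], [4]] has shape [3, 1, 1, 1].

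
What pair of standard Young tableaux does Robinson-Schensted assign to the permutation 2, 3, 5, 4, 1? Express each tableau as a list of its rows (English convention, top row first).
Insert each entry of the permutation into P by Schensted row insertion, recording in Q the position of each new cell.

After inserting 2: P = [[2]].
After inserting 3: P = [[2, 3]].
After inserting 5: P = [[2, 3, 5]].
After inserting 4: P = [[2, 3, 4], [5]].
After inserting 1: P = [[1, 3, 4], [2], [5]].

So P = [[1, 3, 4], [2], [5]], Q = [[1, 2, 3], [4], [5]].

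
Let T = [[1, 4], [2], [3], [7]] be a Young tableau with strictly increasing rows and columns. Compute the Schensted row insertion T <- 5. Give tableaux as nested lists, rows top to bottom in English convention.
5 is larger than every entry of row 1, so it is appended to row 1. The new tableau is [[1, 4, 5], [2], [3], [7]].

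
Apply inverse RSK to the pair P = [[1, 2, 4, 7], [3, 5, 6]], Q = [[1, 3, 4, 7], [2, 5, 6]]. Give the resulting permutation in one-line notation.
3 1 5 6 2 4 7

Reverse the RSK construction: for i from n down to 1, find the cell of Q containing i, remove the entry at that cell from P, and reverse-bump it up through P; the value ejected from row 1 is w(i).

Step i=7: Q has 7 at row 1, column 4; remove that cell from P, ejecting 7. So w(7) = 7. P is now [[1, 2, 4], [3, 5, 6]].
Step i=6: Q has 6 at row 2, column 3; remove 6 from row 2 of P and reverse-bump: 6 enters row 1 and ejects 4. So w(6) = 4. P is now [[1, 2, 6], [3, 5]].
Step i=5: Q has 5 at row 2, column 2; remove 5 from row 2 of P and reverse-bump: 5 enters row 1 and ejects 2. So w(5) = 2. P is now [[1, 5, 6], [3]].
Step i=4: Q has 4 at row 1, column 3; remove that cell from P, ejecting 6. So w(4) = 6. P is now [[1, 5], [3]].
Step i=3: Q has 3 at row 1, column 2; remove that cell from P, ejecting 5. So w(3) = 5. P is now [[1], [3]].
Step i=2: Q has 2 at row 2, column 1; remove 3 from row 2 of P and reverse-bump: 3 enters row 1 and ejects 1. So w(2) = 1. P is now [[3]].
Step i=1: Q has 1 at row 1, column 1; remove that cell from P, ejecting 3. So w(1) = 3. P is now [].

So w = 3 1 5 6 2 4 7.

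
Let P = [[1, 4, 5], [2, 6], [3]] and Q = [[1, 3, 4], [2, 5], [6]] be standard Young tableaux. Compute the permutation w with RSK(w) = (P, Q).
3 2 4 6 5 1

Reverse the RSK construction: for i from n down to 1, find the cell of Q containing i, remove the entry at that cell from P, and reverse-bump it up through P; the value ejected from row 1 is w(i).

Step i=6: Q has 6 at row 3, column 1; remove 3 from row 3 of P and reverse-bump: 3 enters row 2 and ejects 2; 2 enters row 1 and ejects 1. So w(6) = 1. P is now [[2, 4, 5], [3, 6]].
Step i=5: Q has 5 at row 2, column 2; remove 6 from row 2 of P and reverse-bump: 6 enters row 1 and ejects 5. So w(5) = 5. P is now [[2, 4, 6], [3]].
Step i=4: Q has 4 at row 1, column 3; remove that cell from P, ejecting 6. So w(4) = 6. P is now [[2, 4], [3]].
Step i=3: Q has 3 at row 1, column 2; remove that cell from P, ejecting 4. So w(3) = 4. P is now [[2], [3]].
Step i=2: Q has 2 at row 2, column 1; remove 3 from row 2 of P and reverse-bump: 3 enters row 1 and ejects 2. So w(2) = 2. P is now [[3]].
Step i=1: Q has 1 at row 1, column 1; remove that cell from P, ejecting 3. So w(1) = 3. P is now [].

So w = 3 2 4 6 5 1.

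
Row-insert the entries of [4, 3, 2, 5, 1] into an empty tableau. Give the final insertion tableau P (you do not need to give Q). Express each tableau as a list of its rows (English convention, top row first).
Insert 4: appended to row 1. P = [[4]].
Insert 3: 3 bumps 4 from row 1; 4 starts row 2. P = [[3], [4]].
Insert 2: 2 bumps 3 from row 1; 3 bumps 4 from row 2; 4 starts row 3. P = [[2], [3], [4]].
Insert 5: appended to row 1. P = [[2, 5], [3], [4]].
Insert 1: 1 bumps 2 from row 1; 2 bumps 3 from row 2; 3 bumps 4 from row 3; 4 starts row 4. P = [[1, 5], [2], [3], [4]].

So P = [[1, 5], [2], [3], [4]].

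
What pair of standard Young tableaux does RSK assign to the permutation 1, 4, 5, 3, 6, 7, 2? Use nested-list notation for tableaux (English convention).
P = [[1, 2, 5, 6, 7], [3], [4]], Q = [[1, 2, 3, 5, 6], [4], [7]]

Insert each entry of the permutation into P by Schensted row insertion, recording in Q the position of each new cell.

Insert 1: appended to row 1. P = [[1]].
Insert 4: appended to row 1. P = [[1, 4]].
Insert 5: appended to row 1. P = [[1, 4, 5]].
Insert 3: 3 bumps 4 from row 1; 4 starts row 2. P = [[1, 3, 5], [4]].
Insert 6: appended to row 1. P = [[1, 3, 5, 6], [4]].
Insert 7: appended to row 1. P = [[1, 3, 5, 6, 7], [4]].
Insert 2: 2 bumps 3 from row 1; 3 bumps 4 from row 2; 4 starts row 3. P = [[1, 2, 5, 6, 7], [3], [4]].

So P = [[1, 2, 5, 6, 7], [3], [4]], Q = [[1, 2, 3, 5, 6], [4], [7]].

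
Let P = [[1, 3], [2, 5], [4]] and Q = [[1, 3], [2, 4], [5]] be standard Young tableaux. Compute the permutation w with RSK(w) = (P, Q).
4 2 5 3 1

Reverse the RSK construction: for i from n down to 1, find the cell of Q containing i, remove the entry at that cell from P, and reverse-bump it up through P; the value ejected from row 1 is w(i).

Step i=5: Q has 5 at row 3, column 1; remove 4 from row 3 of P and reverse-bump: 4 enters row 2 and ejects 2; 2 enters row 1 and ejects 1. So w(5) = 1. P is now [[2, 3], [4, 5]].
Step i=4: Q has 4 at row 2, column 2; remove 5 from row 2 of P and reverse-bump: 5 enters row 1 and ejects 3. So w(4) = 3. P is now [[2, 5], [4]].
Step i=3: Q has 3 at row 1, column 2; remove that cell from P, ejecting 5. So w(3) = 5. P is now [[2], [4]].
Step i=2: Q has 2 at row 2, column 1; remove 4 from row 2 of P and reverse-bump: 4 enters row 1 and ejects 2. So w(2) = 2. P is now [[4]].
Step i=1: Q has 1 at row 1, column 1; remove that cell from P, ejecting 4. So w(1) = 4. P is now [].

So w = 4 2 5 3 1.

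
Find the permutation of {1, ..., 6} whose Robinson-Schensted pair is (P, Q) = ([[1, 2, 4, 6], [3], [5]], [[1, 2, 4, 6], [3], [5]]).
Reverse the RSK construction: for i from n down to 1, find the cell of Q containing i, remove the entry at that cell from P, and reverse-bump it up through P; the value ejected from row 1 is w(i).

Step i=6: Q has 6 at row 1, column 4; remove that cell from P, ejecting 6. So w(6) = 6. P is now [[1, 2, 4], [3], [5]].
Step i=5: Q has 5 at row 3, column 1; remove 5 from row 3 of P and reverse-bump: 5 enters row 2 and ejects 3; 3 enters row 1 and ejects 2. So w(5) = 2. P is now [[1, 3, 4], [5]].
Step i=4: Q has 4 at row 1, column 3; remove that cell from P, ejecting 4. So w(4) = 4. P is now [[1, 3], [5]].
Step i=3: Q has 3 at row 2, column 1; remove 5 from row 2 of P and reverse-bump: 5 enters row 1 and ejects 3. So w(3) = 3. P is now [[1, 5]].
Step i=2: Q has 2 at row 1, column 2; remove that cell from P, ejecting 5. So w(2) = 5. P is now [[1]].
Step i=1: Q has 1 at row 1, column 1; remove that cell from P, ejecting 1. So w(1) = 1. P is now [].

So w = 1 5 3 4 2 6.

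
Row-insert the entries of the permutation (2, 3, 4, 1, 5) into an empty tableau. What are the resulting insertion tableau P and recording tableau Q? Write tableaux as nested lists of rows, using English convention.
P = [[1, 3, 4, 5], [2]], Q = [[1, 2, 3, 5], [4]]

Insert each entry of the permutation into P by Schensted row insertion, recording in Q the position of each new cell.

Insert 2: appended to row 1. P = [[2]].
Insert 3: appended to row 1. P = [[2, 3]].
Insert 4: appended to row 1. P = [[2, 3, 4]].
Insert 1: 1 bumps 2 from row 1; 2 starts row 2. P = [[1, 3, 4], [2]].
Insert 5: appended to row 1. P = [[1, 3, 4, 5], [2]].

So P = [[1, 3, 4, 5], [2]], Q = [[1, 2, 3, 5], [4]].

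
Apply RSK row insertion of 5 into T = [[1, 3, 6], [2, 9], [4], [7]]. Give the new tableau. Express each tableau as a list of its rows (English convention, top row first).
[[1, 3, 5], [2, 6], [4, 9], [7]]

In row 1, 5 replaces 6 (the leftmost entry greater than 5); 6 is bumped to row 2. In row 2, 6 replaces 9 (the leftmost entry greater than 6); 9 is bumped to row 3. 9 is appended to row 3. The new tableau is [[1, 3, 5], [2, 6], [4, 9], [7]].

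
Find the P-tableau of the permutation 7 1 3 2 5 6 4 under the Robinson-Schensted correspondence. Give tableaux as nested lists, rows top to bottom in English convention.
Insert 7: appended to row 1. P = [[7]].
Insert 1: 1 bumps 7 from row 1; 7 starts row 2. P = [[1], [7]].
Insert 3: appended to row 1. P = [[1, 3], [7]].
Insert 2: 2 bumps 3 from row 1; 3 bumps 7 from row 2; 7 starts row 3. P = [[1, 2], [3], [7]].
Insert 5: appended to row 1. P = [[1, 2, 5], [3], [7]].
Insert 6: appended to row 1. P = [[1, 2, 5, 6], [3], [7]].
Insert 4: 4 bumps 5 from row 1; 5 appends to row 2. P = [[1, 2, 4, 6], [3, 5], [7]].

So P = [[1, 2, 4, 6], [3, 5], [7]].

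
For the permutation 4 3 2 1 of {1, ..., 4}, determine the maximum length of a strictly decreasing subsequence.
4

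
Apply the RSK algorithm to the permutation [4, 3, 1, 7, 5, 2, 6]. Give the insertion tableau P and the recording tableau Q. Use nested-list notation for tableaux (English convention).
Insert each entry of the permutation into P by Schensted row insertion, recording in Q the position of each new cell.

After inserting 4: P = [[4]].
After inserting 3: P = [[3], [4]].
After inserting 1: P = [[1], [3], [4]].
After inserting 7: P = [[1, 7], [3], [4]].
After inserting 5: P = [[1, 5], [3, 7], [4]].
After inserting 2: P = [[1, 2], [3, 5], [4, 7]].
After inserting 6: P = [[1, 2, 6], [3, 5], [4, 7]].

So P = [[1, 2, 6], [3, 5], [4, 7]], Q = [[1, 4, 7], [2, 5], [3, 6]].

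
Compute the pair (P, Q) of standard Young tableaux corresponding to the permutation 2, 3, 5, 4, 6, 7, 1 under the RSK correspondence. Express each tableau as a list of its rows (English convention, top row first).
Insert each entry of the permutation into P by Schensted row insertion, recording in Q the position of each new cell.

Insert 2: appended to row 1. P = [[2]].
Insert 3: appended to row 1. P = [[2, 3]].
Insert 5: appended to row 1. P = [[2, 3, 5]].
Insert 4: 4 bumps 5 from row 1; 5 starts row 2. P = [[2, 3, 4], [5]].
Insert 6: appended to row 1. P = [[2, 3, 4, 6], [5]].
Insert 7: appended to row 1. P = [[2, 3, 4, 6, 7], [5]].
Insert 1: 1 bumps 2 from row 1; 2 bumps 5 from row 2; 5 starts row 3. P = [[1, 3, 4, 6, 7], [2], [5]].

So P = [[1, 3, 4, 6, 7], [2], [5]], Q = [[1, 2, 3, 5, 6], [4], [7]].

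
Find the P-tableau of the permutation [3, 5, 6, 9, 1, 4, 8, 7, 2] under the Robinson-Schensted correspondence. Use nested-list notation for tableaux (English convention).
Insert 3: appended to row 1. P = [[3]].
Insert 5: appended to row 1. P = [[3, 5]].
Insert 6: appended to row 1. P = [[3, 5, 6]].
Insert 9: appended to row 1. P = [[3, 5, 6, 9]].
Insert 1: 1 bumps 3 from row 1; 3 starts row 2. P = [[1, 5, 6, 9], [3]].
Insert 4: 4 bumps 5 from row 1; 5 appends to row 2. P = [[1, 4, 6, 9], [3, 5]].
Insert 8: 8 bumps 9 from row 1; 9 appends to row 2. P = [[1, 4, 6, 8], [3, 5, 9]].
Insert 7: 7 bumps 8 from row 1; 8 bumps 9 from row 2; 9 starts row 3. P = [[1, 4, 6, 7], [3, 5, 8], [9]].
Insert 2: 2 bumps 4 from row 1; 4 bumps 5 from row 2; 5 bumps 9 from row 3; 9 starts row 4. P = [[1, 2, 6, 7], [3, 4, 8], [5], [9]].

So P = [[1, 2, 6, 7], [3, 4, 8], [5], [9]].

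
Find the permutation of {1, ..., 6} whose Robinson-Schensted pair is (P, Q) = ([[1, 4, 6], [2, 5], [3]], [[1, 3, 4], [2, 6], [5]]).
Reverse the RSK construction: for i from n down to 1, find the cell of Q containing i, remove the entry at that cell from P, and reverse-bump it up through P; the value ejected from row 1 is w(i).

Step i=6: Q has 6 at row 2, column 2; remove 5 from row 2 of P and reverse-bump: 5 enters row 1 and ejects 4. So w(6) = 4. P is now [[1, 5, 6], [2], [3]].
Step i=5: Q has 5 at row 3, column 1; remove 3 from row 3 of P and reverse-bump: 3 enters row 2 and ejects 2; 2 enters row 1 and ejects 1. So w(5) = 1. P is now [[2, 5, 6], [3]].
Step i=4: Q has 4 at row 1, column 3; remove that cell from P, ejecting 6. So w(4) = 6. P is now [[2, 5], [3]].
Step i=3: Q has 3 at row 1, column 2; remove that cell from P, ejecting 5. So w(3) = 5. P is now [[2], [3]].
Step i=2: Q has 2 at row 2, column 1; remove 3 from row 2 of P and reverse-bump: 3 enters row 1 and ejects 2. So w(2) = 2. P is now [[3]].
Step i=1: Q has 1 at row 1, column 1; remove that cell from P, ejecting 3. So w(1) = 3. P is now [].

So w = 3 2 5 6 1 4.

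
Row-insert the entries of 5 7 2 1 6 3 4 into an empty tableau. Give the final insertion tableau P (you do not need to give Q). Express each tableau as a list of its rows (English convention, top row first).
P = [[1, 3, 4], [2, 6], [5, 7]]

After inserting 5: P = [[5]].
After inserting 7: P = [[5, 7]].
After inserting 2: P = [[2, 7], [5]].
After inserting 1: P = [[1, 7], [2], [5]].
After inserting 6: P = [[1, 6], [2, 7], [5]].
After inserting 3: P = [[1, 3], [2, 6], [5, 7]].
After inserting 4: P = [[1, 3, 4], [2, 6], [5, 7]].

So P = [[1, 3, 4], [2, 6], [5, 7]].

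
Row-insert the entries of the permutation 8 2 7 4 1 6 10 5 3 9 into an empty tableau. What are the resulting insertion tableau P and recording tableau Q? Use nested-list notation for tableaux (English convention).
P = [[1, 3, 5, 9], [2, 4, 10], [6], [7], [8]], Q = [[1, 3, 6, 7], [2, 8, 10], [4], [5], [9]]

Insert each entry of the permutation into P by Schensted row insertion, recording in Q the position of each new cell.

Insert 8: appended to row 1. P = [[8]], Q = [[1]].
Insert 2: 2 bumps 8 from row 1; 8 starts row 2. P = [[2], [8]], Q = [[1], [2]].
Insert 7: appended to row 1. P = [[2, 7], [8]], Q = [[1, 3], [2]].
Insert 4: 4 bumps 7 from row 1; 7 bumps 8 from row 2; 8 starts row 3. P = [[2, 4], [7], [8]], Q = [[1, 3], [2], [4]].
Insert 1: 1 bumps 2 from row 1; 2 bumps 7 from row 2; 7 bumps 8 from row 3; 8 starts row 4. P = [[1, 4], [2], [7], [8]], Q = [[1, 3], [2], [4], [5]].
Insert 6: appended to row 1. P = [[1, 4, 6], [2], [7], [8]], Q = [[1, 3, 6], [2], [4], [5]].
Insert 10: appended to row 1. P = [[1, 4, 6, 10], [2], [7], [8]], Q = [[1, 3, 6, 7], [2], [4], [5]].
Insert 5: 5 bumps 6 from row 1; 6 appends to row 2. P = [[1, 4, 5, 10], [2, 6], [7], [8]], Q = [[1, 3, 6, 7], [2, 8], [4], [5]].
Insert 3: 3 bumps 4 from row 1; 4 bumps 6 from row 2; 6 bumps 7 from row 3; 7 bumps 8 from row 4; 8 starts row 5. P = [[1, 3, 5, 10], [2, 4], [6], [7], [8]], Q = [[1, 3, 6, 7], [2, 8], [4], [5], [9]].
Insert 9: 9 bumps 10 from row 1; 10 appends to row 2. P = [[1, 3, 5, 9], [2, 4, 10], [6], [7], [8]], Q = [[1, 3, 6, 7], [2, 8, 10], [4], [5], [9]].

So P = [[1, 3, 5, 9], [2, 4, 10], [6], [7], [8]], Q = [[1, 3, 6, 7], [2, 8, 10], [4], [5], [9]].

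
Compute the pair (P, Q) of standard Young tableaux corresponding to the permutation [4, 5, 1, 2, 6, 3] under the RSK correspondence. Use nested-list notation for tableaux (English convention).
Insert each entry of the permutation into P by Schensted row insertion, recording in Q the position of each new cell.

Insert 4: appended to row 1. P = [[4]], Q = [[1]].
Insert 5: appended to row 1. P = [[4, 5]], Q = [[1, 2]].
Insert 1: 1 bumps 4 from row 1; 4 starts row 2. P = [[1, 5], [4]], Q = [[1, 2], [3]].
Insert 2: 2 bumps 5 from row 1; 5 appends to row 2. P = [[1, 2], [4, 5]], Q = [[1, 2], [3, 4]].
Insert 6: appended to row 1. P = [[1, 2, 6], [4, 5]], Q = [[1, 2, 5], [3, 4]].
Insert 3: 3 bumps 6 from row 1; 6 appends to row 2. P = [[1, 2, 3], [4, 5, 6]], Q = [[1, 2, 5], [3, 4, 6]].

So P = [[1, 2, 3], [4, 5, 6]], Q = [[1, 2, 5], [3, 4, 6]].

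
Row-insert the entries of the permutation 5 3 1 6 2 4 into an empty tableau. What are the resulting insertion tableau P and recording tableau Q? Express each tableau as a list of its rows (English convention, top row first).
P = [[1, 2, 4], [3, 6], [5]], Q = [[1, 4, 6], [2, 5], [3]]

Insert each entry of the permutation into P by Schensted row insertion, recording in Q the position of each new cell.

Insert 5: appended to row 1. P = [[5]].
Insert 3: 3 bumps 5 from row 1; 5 starts row 2. P = [[3], [5]].
Insert 1: 1 bumps 3 from row 1; 3 bumps 5 from row 2; 5 starts row 3. P = [[1], [3], [5]].
Insert 6: appended to row 1. P = [[1, 6], [3], [5]].
Insert 2: 2 bumps 6 from row 1; 6 appends to row 2. P = [[1, 2], [3, 6], [5]].
Insert 4: appended to row 1. P = [[1, 2, 4], [3, 6], [5]].

So P = [[1, 2, 4], [3, 6], [5]], Q = [[1, 4, 6], [2, 5], [3]].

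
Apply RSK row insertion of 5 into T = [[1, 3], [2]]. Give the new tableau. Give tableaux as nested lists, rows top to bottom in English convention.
[[1, 3, 5], [2]]

5 is larger than every entry of row 1, so it is appended to row 1. The new tableau is [[1, 3, 5], [2]].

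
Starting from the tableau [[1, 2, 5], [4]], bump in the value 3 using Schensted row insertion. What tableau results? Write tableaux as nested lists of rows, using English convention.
[[1, 2, 3], [4, 5]]

In row 1, 3 replaces 5 (the leftmost entry greater than 3); 5 is bumped to row 2. 5 is appended to row 2. The new tableau is [[1, 2, 3], [4, 5]].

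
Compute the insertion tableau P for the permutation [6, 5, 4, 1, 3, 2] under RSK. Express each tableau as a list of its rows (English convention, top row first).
Insert 6: appended to row 1. P = [[6]].
Insert 5: 5 bumps 6 from row 1; 6 starts row 2. P = [[5], [6]].
Insert 4: 4 bumps 5 from row 1; 5 bumps 6 from row 2; 6 starts row 3. P = [[4], [5], [6]].
Insert 1: 1 bumps 4 from row 1; 4 bumps 5 from row 2; 5 bumps 6 from row 3; 6 starts row 4. P = [[1], [4], [5], [6]].
Insert 3: appended to row 1. P = [[1, 3], [4], [5], [6]].
Insert 2: 2 bumps 3 from row 1; 3 bumps 4 from row 2; 4 bumps 5 from row 3; 5 bumps 6 from row 4; 6 starts row 5. P = [[1, 2], [3], [4], [5], [6]].

So P = [[1, 2], [3], [4], [5], [6]].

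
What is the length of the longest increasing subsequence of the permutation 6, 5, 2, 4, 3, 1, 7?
3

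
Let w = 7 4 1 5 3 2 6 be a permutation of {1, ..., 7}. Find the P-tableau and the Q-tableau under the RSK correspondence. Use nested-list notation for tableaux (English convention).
Insert each entry of the permutation into P by Schensted row insertion, recording in Q the position of each new cell.

Insert 7: appended to row 1. P = [[7]].
Insert 4: 4 bumps 7 from row 1; 7 starts row 2. P = [[4], [7]].
Insert 1: 1 bumps 4 from row 1; 4 bumps 7 from row 2; 7 starts row 3. P = [[1], [4], [7]].
Insert 5: appended to row 1. P = [[1, 5], [4], [7]].
Insert 3: 3 bumps 5 from row 1; 5 appends to row 2. P = [[1, 3], [4, 5], [7]].
Insert 2: 2 bumps 3 from row 1; 3 bumps 4 from row 2; 4 bumps 7 from row 3; 7 starts row 4. P = [[1, 2], [3, 5], [4], [7]].
Insert 6: appended to row 1. P = [[1, 2, 6], [3, 5], [4], [7]].

So P = [[1, 2, 6], [3, 5], [4], [7]], Q = [[1, 4, 7], [2, 5], [3], [6]].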